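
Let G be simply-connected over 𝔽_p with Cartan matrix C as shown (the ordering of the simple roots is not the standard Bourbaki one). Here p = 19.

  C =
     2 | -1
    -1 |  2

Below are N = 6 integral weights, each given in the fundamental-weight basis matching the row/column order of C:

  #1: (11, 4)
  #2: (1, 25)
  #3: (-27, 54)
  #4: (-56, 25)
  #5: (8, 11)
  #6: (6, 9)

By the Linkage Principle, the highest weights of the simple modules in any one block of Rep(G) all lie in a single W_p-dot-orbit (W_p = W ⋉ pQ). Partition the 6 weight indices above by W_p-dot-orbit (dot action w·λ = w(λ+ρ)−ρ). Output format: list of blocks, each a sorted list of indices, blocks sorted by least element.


Type A_2, rank 2, |W|=6; reorder rows/cols to standard.

Alcove-folded reps (p=19, 6 weights, presented ϖ-order):

  [1] (12, 5)
  [2] (7, 10)
  [3] (7, 10)
  [4] (7, 10)
  [5] (7, 10)
  [6] (7, 10)

2 distinct reps among the 6 weights ⇒ 2 W_19-linkage classes:

[[1], [2, 3, 4, 5, 6]]


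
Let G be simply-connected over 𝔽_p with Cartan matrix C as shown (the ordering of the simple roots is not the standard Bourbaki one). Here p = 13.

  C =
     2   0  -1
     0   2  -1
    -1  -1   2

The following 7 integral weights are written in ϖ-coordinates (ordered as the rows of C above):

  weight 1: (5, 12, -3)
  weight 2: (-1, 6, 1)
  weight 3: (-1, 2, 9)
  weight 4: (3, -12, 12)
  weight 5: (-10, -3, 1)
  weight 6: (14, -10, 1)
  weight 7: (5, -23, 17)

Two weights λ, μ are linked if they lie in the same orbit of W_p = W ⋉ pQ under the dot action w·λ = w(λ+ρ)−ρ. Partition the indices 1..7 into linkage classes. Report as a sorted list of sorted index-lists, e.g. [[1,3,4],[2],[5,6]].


Cartan matrix: type A_3 (|W|=24); un-permuting the 3 rows.

Ā_13 reps of the 7 weights (A_3, coords as presented):

  λ_1 → (0, 7, 2);  λ_2 → (0, 7, 2);  λ_3 → (0, 3, 10);  λ_4 → (0, 7, 2);  λ_5 → (0, 7, 2);  λ_6 → (4, 2, 5);  λ_7 → (4, 2, 5)

3 distinct reps among the 7 weights ⇒ 3 W_13-linkage classes:

[[1, 2, 4, 5], [3], [6, 7]]


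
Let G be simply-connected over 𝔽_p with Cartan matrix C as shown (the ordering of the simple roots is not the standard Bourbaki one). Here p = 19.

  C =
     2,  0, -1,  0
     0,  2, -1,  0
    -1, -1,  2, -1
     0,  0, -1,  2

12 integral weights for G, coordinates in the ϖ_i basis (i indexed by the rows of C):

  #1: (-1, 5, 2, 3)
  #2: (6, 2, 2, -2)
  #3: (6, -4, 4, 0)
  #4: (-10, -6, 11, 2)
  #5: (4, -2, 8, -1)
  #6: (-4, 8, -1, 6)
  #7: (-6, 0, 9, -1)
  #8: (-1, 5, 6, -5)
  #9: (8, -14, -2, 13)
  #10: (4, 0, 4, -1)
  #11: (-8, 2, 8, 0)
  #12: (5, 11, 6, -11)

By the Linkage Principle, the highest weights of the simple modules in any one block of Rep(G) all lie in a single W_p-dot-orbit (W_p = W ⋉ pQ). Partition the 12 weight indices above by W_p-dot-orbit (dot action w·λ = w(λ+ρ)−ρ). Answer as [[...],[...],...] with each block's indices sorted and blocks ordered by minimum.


Dynkin diagram of C (from the 6 off-diagonal −1 entries): D_4.

Ā_19 reps of the 12 weights (D_4, coords as presented):

  1: (0, 6, 3, 4);  2: (7, 3, 2, 1);  3: (7, 3, 2, 1);  4: (7, 3, 2, 1);  5: (5, 1, 5, 0);  6: (0, 6, 3, 4);  7: (5, 1, 5, 0);  8: (0, 6, 3, 4);  9: (5, 1, 5, 0);  10: (5, 1, 5, 0);  11: (7, 3, 2, 1);  12: (0, 6, 3, 4)

These 12 weights hit 3 W_19-dot-orbits; sizes (4, 4, 4):

[[1, 6, 8, 12], [2, 3, 4, 11], [5, 7, 9, 10]]


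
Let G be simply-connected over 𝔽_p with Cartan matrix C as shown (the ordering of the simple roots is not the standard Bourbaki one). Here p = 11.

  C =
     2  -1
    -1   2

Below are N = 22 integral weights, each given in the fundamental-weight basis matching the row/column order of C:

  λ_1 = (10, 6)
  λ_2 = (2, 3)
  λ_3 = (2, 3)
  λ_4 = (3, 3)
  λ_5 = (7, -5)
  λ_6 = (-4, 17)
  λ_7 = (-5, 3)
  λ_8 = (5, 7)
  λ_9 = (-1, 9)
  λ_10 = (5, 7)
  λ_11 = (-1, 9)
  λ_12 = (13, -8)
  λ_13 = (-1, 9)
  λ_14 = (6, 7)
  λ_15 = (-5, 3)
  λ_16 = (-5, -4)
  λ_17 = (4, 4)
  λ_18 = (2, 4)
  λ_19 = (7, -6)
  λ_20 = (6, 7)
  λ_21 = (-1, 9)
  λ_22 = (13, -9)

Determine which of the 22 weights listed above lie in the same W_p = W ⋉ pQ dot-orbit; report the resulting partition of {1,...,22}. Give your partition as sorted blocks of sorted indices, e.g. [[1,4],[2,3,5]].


Root system A_2: the 2×2 matrix C matches after relabeling.

W_11-reps of the 22 weights in Ā_11 (same 2-coord order as C):

  λ_1 → (4, 0);  λ_2 → (3, 4);  λ_3 → (3, 4);  λ_4 → (4, 4);  λ_5 → (4, 4);  λ_6 → (4, 4);  λ_7 → (4, 0);  λ_8 → (3, 5);  λ_9 → (0, 10);  λ_10 → (3, 5);  λ_11 → (0, 10);  λ_12 → (4, 4);  λ_13 → (0, 10);  λ_14 → (3, 4);  λ_15 → (4, 0);  λ_16 → (3, 4);  λ_17 → (5, 5);  λ_18 → (3, 5);  λ_19 → (3, 5);  λ_20 → (3, 4);  λ_21 → (0, 10);  λ_22 → (3, 5)

The 22 indices split into 6 linkage classes (same alcove rep ⇔ same W_11-dot-orbit):

[[1, 7, 15], [2, 3, 14, 16, 20], [4, 5, 6, 12], [8, 10, 18, 19, 22], [9, 11, 13, 21], [17]]


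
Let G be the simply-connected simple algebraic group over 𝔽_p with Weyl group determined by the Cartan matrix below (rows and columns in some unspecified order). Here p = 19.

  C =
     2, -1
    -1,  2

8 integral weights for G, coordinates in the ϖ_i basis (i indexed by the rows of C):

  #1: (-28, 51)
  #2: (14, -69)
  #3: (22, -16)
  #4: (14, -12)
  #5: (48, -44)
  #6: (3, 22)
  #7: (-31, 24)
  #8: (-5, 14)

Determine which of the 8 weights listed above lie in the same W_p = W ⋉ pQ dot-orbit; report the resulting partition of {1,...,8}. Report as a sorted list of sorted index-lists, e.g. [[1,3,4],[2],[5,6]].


Root system A_2: the 2×2 matrix C matches after relabeling.

Ā_19 reps of the 8 weights (A_2, coords as presented):

  [1] (8, 6) · [2] (4, 11) · [3] (4, 11) · [4] (4, 11) · [5] (8, 6) · [6] (4, 11) · [7] (8, 6) · [8] (4, 11)

The 8 indices split into 2 linkage classes (same alcove rep ⇔ same W_19-dot-orbit):

[[1, 5, 7], [2, 3, 4, 6, 8]]


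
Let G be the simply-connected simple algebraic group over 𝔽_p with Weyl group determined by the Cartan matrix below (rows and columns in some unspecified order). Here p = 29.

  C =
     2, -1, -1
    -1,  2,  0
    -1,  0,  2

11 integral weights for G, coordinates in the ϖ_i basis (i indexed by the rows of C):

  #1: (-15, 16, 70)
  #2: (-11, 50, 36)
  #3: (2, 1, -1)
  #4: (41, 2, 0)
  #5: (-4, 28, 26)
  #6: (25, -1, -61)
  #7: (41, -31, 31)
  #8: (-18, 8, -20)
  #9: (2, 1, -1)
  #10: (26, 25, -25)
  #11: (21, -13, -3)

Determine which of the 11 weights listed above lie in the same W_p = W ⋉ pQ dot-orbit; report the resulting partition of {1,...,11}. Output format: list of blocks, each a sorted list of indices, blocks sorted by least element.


Type A_3, rank 3, |W|=24; reorder rows/cols to standard.

λ_j+ρ reflected into Ā_29 (⟨·,θ^∨⟩≤29); 3-tuples as given:

  [1] (12, 1, 3)
  [2] (8, 12, 2)
  [3] (3, 2, 0)
  [4] (12, 1, 3)
  [5] (3, 2, 0)
  [6] (3, 2, 0)
  [7] (12, 1, 3)
  [8] (8, 12, 2)
  [9] (3, 2, 0)
  [10] (3, 2, 0)
  [11] (8, 12, 2)

3 distinct reps among the 11 weights ⇒ 3 W_29-linkage classes:

[[1, 4, 7], [2, 8, 11], [3, 5, 6, 9, 10]]


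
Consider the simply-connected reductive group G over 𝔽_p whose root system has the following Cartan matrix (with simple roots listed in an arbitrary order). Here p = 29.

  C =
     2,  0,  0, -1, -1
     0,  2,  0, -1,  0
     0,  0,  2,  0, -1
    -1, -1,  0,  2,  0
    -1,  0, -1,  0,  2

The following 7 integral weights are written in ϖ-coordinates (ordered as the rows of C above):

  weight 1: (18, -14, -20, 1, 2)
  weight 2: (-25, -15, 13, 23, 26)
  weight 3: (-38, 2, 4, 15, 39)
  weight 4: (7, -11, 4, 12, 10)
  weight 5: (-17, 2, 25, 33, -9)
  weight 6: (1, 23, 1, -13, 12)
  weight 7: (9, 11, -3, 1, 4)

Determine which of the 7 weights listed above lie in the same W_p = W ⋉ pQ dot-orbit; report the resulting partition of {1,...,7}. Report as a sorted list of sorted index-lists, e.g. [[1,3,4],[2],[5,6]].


Cartan matrix: type A_5 (|W|=720); un-permuting the 5 rows.

W_29-reps of the 7 weights in Ā_29 (same 5-coord order as C):

  λ_1 → (8, 2, 3, 3, 8);  λ_2 → (10, 12, 2, 2, 3);  λ_3 → (8, 2, 3, 3, 8);  λ_4 → (8, 2, 3, 3, 8);  λ_5 → (8, 2, 3, 3, 8);  λ_6 → (10, 12, 2, 2, 3);  λ_7 → (10, 12, 2, 2, 3)

Linkage partition of the 7 weights (2 classes, p=29):

[[1, 3, 4, 5], [2, 6, 7]]


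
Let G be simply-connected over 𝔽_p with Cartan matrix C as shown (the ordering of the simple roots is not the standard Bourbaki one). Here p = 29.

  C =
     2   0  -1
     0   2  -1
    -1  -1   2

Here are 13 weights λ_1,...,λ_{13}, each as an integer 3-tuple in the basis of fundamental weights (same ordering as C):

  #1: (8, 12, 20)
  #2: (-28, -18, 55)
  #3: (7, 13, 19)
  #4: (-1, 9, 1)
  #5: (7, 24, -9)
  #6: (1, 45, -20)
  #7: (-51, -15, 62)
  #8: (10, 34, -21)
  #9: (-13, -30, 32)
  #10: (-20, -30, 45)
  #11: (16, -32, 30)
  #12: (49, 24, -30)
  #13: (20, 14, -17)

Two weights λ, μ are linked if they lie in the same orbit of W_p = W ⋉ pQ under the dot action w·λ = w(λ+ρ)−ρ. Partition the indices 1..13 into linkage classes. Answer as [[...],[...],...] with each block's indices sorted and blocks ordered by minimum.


Dynkin diagram of C (from the 4 off-diagonal −1 entries): A_3.

Ā_29 reps of the 13 weights (A_3, coords as presented):

  [1] (5, 1, 15) · [2] (0, 10, 2) · [3] (5, 1, 15) · [4] (0, 10, 2) · [5] (0, 17, 8) · [6] (0, 10, 2) · [7] (5, 1, 15) · [8] (3, 9, 11) · [9] (0, 17, 8) · [10] (0, 10, 2) · [11] (0, 10, 2) · [12] (0, 17, 8) · [13] (5, 1, 15)

4 distinct reps among the 13 weights ⇒ 4 W_29-linkage classes:

[[1, 3, 7, 13], [2, 4, 6, 10, 11], [5, 9, 12], [8]]


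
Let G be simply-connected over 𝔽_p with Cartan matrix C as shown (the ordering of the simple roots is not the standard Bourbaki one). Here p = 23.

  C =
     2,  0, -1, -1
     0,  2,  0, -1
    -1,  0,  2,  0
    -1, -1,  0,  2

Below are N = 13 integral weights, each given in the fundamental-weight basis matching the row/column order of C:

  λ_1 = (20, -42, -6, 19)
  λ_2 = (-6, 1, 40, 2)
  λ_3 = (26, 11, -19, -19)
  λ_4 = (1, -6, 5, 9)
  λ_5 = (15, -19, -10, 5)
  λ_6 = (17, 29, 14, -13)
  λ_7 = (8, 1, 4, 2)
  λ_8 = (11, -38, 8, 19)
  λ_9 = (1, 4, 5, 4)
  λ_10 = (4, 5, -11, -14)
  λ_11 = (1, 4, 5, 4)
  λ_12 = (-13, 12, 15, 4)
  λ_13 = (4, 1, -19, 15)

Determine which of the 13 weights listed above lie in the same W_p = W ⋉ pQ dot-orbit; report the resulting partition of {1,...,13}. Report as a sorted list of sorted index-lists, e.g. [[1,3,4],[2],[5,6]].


A_4 Cartan matrix, 4 simple roots permuted; ρ=(1,1,1,1).

W_23-reps of the 13 weights in Ā_23 (same 4-coord order as C):

  λ_1+ρ ↦ (13, 2, 5, 3);  λ_2+ρ ↦ (13, 2, 5, 3);  λ_3+ρ ↦ (9, 2, 5, 3);  λ_4+ρ ↦ (2, 5, 6, 5);  λ_5+ρ ↦ (5, 6, 4, 7);  λ_6+ρ ↦ (2, 5, 6, 5);  λ_7+ρ ↦ (9, 2, 5, 3);  λ_8+ρ ↦ (9, 2, 5, 3);  λ_9+ρ ↦ (2, 5, 6, 5);  λ_10+ρ ↦ (2, 5, 6, 5);  λ_11+ρ ↦ (2, 5, 6, 5);  λ_12+ρ ↦ (5, 6, 4, 7);  λ_13+ρ ↦ (13, 2, 5, 3)

4 distinct reps among the 13 weights ⇒ 4 W_23-linkage classes:

[[1, 2, 13], [3, 7, 8], [4, 6, 9, 10, 11], [5, 12]]


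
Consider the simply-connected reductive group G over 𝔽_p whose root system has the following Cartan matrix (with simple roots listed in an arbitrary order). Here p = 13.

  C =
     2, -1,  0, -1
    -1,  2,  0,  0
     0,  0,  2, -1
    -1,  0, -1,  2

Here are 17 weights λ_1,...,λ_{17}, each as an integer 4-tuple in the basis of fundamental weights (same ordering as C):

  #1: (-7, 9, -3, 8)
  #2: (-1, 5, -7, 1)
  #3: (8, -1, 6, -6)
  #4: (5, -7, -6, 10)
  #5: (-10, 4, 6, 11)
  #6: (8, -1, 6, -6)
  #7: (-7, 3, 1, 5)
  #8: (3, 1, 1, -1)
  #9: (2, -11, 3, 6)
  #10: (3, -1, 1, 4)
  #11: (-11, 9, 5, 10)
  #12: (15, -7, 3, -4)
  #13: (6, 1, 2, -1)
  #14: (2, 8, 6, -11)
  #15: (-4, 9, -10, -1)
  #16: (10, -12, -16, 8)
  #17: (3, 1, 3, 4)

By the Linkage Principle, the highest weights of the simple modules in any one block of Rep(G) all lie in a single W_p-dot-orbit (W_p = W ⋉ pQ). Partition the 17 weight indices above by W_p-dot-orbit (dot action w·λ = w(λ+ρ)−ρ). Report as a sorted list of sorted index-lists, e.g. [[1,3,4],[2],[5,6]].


Cartan matrix: type A_4 (|W|=120); un-permuting the 4 rows.

W_13-reps of the 17 weights in Ā_13 (same 4-coord order as C):

    [1] (6, 4, 2, 1)
    [2] (4, 2, 2, 0)
    [3] (4, 0, 2, 5)
    [4] (0, 2, 1, 6)
    [5] (3, 2, 1, 3)
    [6] (4, 0, 2, 5)
    [7] (4, 2, 2, 0)
    [8] (4, 2, 2, 0)
    [9] (7, 2, 3, 0)
    [10] (4, 0, 2, 5)
    [11] (6, 4, 2, 1)
    [12] (7, 2, 3, 0)
    [13] (7, 2, 3, 0)
    [14] (7, 2, 3, 0)
    [15] (7, 2, 3, 0)
    [16] (4, 2, 2, 0)
    [17] (4, 0, 2, 5)

The 17 indices split into 6 linkage classes (same alcove rep ⇔ same W_13-dot-orbit):

[[1, 11], [2, 7, 8, 16], [3, 6, 10, 17], [4], [5], [9, 12, 13, 14, 15]]


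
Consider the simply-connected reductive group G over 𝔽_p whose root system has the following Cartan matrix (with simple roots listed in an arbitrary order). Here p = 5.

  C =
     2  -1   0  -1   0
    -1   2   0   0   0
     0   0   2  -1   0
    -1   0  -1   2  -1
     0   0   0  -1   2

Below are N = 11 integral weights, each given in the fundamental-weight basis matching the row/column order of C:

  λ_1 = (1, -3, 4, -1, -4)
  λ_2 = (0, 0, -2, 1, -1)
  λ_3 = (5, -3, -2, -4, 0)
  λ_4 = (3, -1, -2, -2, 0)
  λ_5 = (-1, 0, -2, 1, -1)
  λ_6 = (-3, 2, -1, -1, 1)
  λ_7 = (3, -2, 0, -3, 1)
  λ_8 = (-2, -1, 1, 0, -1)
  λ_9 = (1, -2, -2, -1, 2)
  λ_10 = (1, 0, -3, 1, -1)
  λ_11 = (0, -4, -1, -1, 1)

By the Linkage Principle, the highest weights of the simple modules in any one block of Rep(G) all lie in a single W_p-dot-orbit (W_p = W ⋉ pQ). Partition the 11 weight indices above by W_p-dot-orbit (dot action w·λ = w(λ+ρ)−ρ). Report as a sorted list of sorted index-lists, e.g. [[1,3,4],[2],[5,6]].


Dynkin diagram of C (from the 8 off-diagonal −1 entries): D_5.

Ā_5 reps of the 11 weights (D_5, coords as presented):

  [1] (0, 1, 2, 0, 0)
  [2] (0, 1, 1, 1, 0)
  [3] (1, 0, 1, 0, 1)
  [4] (1, 0, 1, 0, 1)
  [5] (0, 1, 1, 1, 0)
  [6] (0, 1, 2, 0, 0)
  [7] (0, 1, 1, 1, 0)
  [8] (0, 1, 2, 0, 0)
  [9] (0, 1, 0, 1, 2)
  [10] (0, 1, 2, 0, 0)
  [11] (0, 1, 2, 0, 0)

4 distinct reps among the 11 weights ⇒ 4 W_5-linkage classes:

[[1, 6, 8, 10, 11], [2, 5, 7], [3, 4], [9]]


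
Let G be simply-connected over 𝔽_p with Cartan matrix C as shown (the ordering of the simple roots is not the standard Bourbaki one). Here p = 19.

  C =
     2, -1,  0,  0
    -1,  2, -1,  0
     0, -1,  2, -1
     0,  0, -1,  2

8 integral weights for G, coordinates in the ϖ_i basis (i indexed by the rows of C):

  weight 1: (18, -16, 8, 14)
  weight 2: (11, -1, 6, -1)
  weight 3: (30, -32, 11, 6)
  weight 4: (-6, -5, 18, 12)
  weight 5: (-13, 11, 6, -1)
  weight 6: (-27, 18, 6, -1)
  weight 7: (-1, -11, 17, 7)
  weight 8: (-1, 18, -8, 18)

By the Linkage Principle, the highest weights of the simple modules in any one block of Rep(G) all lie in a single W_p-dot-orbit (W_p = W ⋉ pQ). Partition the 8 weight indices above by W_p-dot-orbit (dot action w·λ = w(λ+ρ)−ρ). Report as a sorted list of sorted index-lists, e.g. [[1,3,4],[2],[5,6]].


Type A_4, rank 4, |W|=120; reorder rows/cols to standard.

W_19-reps of the 8 weights in Ā_19 (same 4-coord order as C):

  λ_1+ρ ↦ (5, 4, 6, 0) · λ_2+ρ ↦ (12, 0, 7, 0) · λ_3+ρ ↦ (12, 0, 7, 0) · λ_4+ρ ↦ (5, 4, 6, 0) · λ_5+ρ ↦ (12, 0, 7, 0) · λ_6+ρ ↦ (12, 0, 7, 0) · λ_7+ρ ↦ (3, 0, 8, 1) · λ_8+ρ ↦ (12, 0, 7, 0)

Grouping the 8 weights by Ā_19-representative: 3 linkage classes.

[[1, 4], [2, 3, 5, 6, 8], [7]]


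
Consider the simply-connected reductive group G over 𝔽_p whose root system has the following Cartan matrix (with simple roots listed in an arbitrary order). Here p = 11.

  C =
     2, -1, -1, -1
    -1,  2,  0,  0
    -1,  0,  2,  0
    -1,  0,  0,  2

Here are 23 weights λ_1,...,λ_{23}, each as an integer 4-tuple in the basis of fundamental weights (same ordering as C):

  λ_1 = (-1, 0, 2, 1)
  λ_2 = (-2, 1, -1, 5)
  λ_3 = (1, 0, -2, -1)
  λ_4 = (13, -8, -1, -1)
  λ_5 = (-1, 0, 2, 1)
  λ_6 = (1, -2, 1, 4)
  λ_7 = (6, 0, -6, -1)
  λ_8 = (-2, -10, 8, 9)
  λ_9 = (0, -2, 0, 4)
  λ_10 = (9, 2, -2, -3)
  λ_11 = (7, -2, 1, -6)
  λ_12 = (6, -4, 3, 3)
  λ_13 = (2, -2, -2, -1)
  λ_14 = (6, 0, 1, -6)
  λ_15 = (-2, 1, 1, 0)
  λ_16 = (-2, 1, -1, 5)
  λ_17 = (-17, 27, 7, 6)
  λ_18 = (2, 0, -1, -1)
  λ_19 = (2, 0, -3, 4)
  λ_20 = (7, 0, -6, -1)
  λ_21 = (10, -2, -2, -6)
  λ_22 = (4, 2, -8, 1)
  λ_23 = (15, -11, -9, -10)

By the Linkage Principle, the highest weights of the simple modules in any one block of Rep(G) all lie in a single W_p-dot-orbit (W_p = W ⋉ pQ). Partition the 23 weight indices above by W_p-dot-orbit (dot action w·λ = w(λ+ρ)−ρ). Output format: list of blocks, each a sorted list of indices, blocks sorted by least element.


Cartan matrix: type D_4 (|W|=192); un-permuting the 4 rows.

λ_j+ρ reflected into Ā_11 (⟨·,θ^∨⟩≤11); 4-tuples as given:

  λ_1+ρ ↦ (0, 1, 3, 2) · λ_2+ρ ↦ (0, 1, 1, 5) · λ_3+ρ ↦ (1, 1, 1, 0) · λ_4+ρ ↦ (3, 1, 0, 0) · λ_5+ρ ↦ (0, 1, 3, 2) · λ_6+ρ ↦ (1, 1, 2, 5) · λ_7+ρ ↦ (2, 1, 5, 0) · λ_8+ρ ↦ (1, 1, 1, 0) · λ_9+ρ ↦ (0, 1, 1, 5) · λ_10+ρ ↦ (1, 1, 1, 0) · λ_11+ρ ↦ (1, 1, 2, 5) · λ_12+ρ ↦ (3, 1, 0, 0) · λ_13+ρ ↦ (1, 1, 1, 0) · λ_14+ρ ↦ (1, 1, 2, 5) · λ_15+ρ ↦ (1, 1, 1, 0) · λ_16+ρ ↦ (0, 1, 1, 5) · λ_17+ρ ↦ (0, 1, 3, 2) · λ_18+ρ ↦ (3, 1, 0, 0) · λ_19+ρ ↦ (1, 1, 2, 5) · λ_20+ρ ↦ (2, 1, 5, 0) · λ_21+ρ ↦ (0, 1, 1, 5) · λ_22+ρ ↦ (2, 1, 5, 0) · λ_23+ρ ↦ (0, 1, 3, 2)

The 23 indices split into 6 linkage classes (same alcove rep ⇔ same W_11-dot-orbit):

[[1, 5, 17, 23], [2, 9, 16, 21], [3, 8, 10, 13, 15], [4, 12, 18], [6, 11, 14, 19], [7, 20, 22]]


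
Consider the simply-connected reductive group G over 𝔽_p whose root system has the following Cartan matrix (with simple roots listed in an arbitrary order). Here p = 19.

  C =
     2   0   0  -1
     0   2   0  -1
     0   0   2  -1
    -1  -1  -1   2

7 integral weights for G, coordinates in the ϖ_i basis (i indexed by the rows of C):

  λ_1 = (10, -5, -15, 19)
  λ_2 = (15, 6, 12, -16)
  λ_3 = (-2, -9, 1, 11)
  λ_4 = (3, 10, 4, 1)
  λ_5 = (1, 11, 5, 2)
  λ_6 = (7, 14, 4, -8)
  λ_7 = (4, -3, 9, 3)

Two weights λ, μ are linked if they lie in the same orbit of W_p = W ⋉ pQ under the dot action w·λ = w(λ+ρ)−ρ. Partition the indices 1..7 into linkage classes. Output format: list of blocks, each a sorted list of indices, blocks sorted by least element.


Root system D_4: the 4×4 matrix C matches after relabeling.

W_19-reps of the 7 weights in Ā_19 (same 4-coord order as C):

    λ_1 → (1, 8, 2, 3)
    λ_2 → (1, 8, 2, 3)
    λ_3 → (1, 8, 2, 3)
    λ_4 → (1, 8, 2, 3)
    λ_5 → (2, 8, 2, 2)
    λ_6 → (1, 8, 2, 3)
    λ_7 → (5, 2, 10, 0)

These 7 weights hit 3 W_19-dot-orbits; sizes (5, 1, 1):

[[1, 2, 3, 4, 6], [5], [7]]


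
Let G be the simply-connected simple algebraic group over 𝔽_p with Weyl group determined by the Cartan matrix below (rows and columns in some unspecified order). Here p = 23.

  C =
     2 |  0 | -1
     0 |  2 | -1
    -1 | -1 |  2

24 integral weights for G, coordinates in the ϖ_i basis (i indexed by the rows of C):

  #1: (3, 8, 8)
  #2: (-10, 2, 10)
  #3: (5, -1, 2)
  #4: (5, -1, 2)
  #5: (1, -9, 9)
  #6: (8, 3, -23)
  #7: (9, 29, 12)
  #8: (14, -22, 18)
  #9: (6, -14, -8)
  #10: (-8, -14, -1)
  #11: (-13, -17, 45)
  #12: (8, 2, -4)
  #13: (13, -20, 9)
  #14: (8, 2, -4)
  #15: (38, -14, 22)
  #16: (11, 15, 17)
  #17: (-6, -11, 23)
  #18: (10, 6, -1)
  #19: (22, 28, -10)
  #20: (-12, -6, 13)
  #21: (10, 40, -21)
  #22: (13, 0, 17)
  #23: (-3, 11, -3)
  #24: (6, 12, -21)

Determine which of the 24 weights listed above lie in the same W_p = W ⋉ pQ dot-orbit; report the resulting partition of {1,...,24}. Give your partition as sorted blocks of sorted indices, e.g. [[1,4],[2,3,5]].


Cartan matrix: type A_3 (|W|=24); un-permuting the 3 rows.

Folding the 24 weights λ_j+ρ into Ā_23 (reps in the given 3-coord order):

  λ_1 → (4, 9, 9);  λ_2 → (9, 3, 2);  λ_3 → (6, 0, 3);  λ_4 → (6, 0, 3);  λ_5 → (2, 8, 2);  λ_6 → (4, 9, 9);  λ_7 → (13, 7, 0);  λ_8 → (2, 8, 2);  λ_9 → (13, 7, 0);  λ_10 → (13, 7, 0);  λ_11 → (11, 7, 0);  λ_12 → (6, 0, 3);  λ_13 → (4, 9, 9);  λ_14 → (6, 0, 3);  λ_15 → (13, 7, 0);  λ_16 → (11, 7, 0);  λ_17 → (4, 9, 9);  λ_18 → (11, 7, 0);  λ_19 → (6, 0, 3);  λ_20 → (9, 3, 2);  λ_21 → (9, 3, 2);  λ_22 → (4, 9, 9);  λ_23 → (2, 8, 2);  λ_24 → (13, 7, 0)

6 distinct reps among the 24 weights ⇒ 6 W_23-linkage classes:

[[1, 6, 13, 17, 22], [2, 20, 21], [3, 4, 12, 14, 19], [5, 8, 23], [7, 9, 10, 15, 24], [11, 16, 18]]


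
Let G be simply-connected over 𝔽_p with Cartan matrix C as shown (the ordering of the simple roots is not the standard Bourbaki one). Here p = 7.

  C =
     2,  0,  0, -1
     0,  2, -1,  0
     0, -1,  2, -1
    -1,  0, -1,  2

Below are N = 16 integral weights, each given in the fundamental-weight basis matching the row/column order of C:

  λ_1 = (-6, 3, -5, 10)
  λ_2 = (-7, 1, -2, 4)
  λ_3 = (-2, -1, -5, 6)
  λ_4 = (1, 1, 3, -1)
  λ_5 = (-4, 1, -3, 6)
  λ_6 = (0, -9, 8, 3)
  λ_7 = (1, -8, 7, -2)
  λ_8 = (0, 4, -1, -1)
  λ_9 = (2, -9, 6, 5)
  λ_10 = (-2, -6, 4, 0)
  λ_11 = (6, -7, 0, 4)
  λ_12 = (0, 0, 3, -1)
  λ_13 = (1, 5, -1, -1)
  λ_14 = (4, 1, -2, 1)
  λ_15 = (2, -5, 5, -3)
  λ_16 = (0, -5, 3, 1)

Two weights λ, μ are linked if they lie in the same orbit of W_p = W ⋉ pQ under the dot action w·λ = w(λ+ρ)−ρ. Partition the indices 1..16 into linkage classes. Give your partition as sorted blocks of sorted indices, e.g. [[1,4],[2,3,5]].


Cartan matrix: type A_4 (|W|=120); un-permuting the 4 rows.

Ā_7 reps of the 16 weights (A_4, coords as presented):

  [1] (1, 4, 0, 2) · [2] (4, 0, 1, 1) · [3] (1, 4, 0, 2) · [4] (1, 1, 4, 0) · [5] (3, 0, 2, 2) · [6] (4, 0, 1, 1) · [7] (1, 5, 0, 0) · [8] (1, 5, 0, 0) · [9] (4, 0, 1, 1) · [10] (1, 5, 0, 0) · [11] (1, 5, 0, 0) · [12] (1, 1, 4, 0) · [13] (1, 5, 0, 0) · [14] (4, 0, 1, 1) · [15] (1, 4, 0, 2) · [16] (1, 4, 0, 2)

Grouping the 16 weights by Ā_7-representative: 5 linkage classes.

[[1, 3, 15, 16], [2, 6, 9, 14], [4, 12], [5], [7, 8, 10, 11, 13]]


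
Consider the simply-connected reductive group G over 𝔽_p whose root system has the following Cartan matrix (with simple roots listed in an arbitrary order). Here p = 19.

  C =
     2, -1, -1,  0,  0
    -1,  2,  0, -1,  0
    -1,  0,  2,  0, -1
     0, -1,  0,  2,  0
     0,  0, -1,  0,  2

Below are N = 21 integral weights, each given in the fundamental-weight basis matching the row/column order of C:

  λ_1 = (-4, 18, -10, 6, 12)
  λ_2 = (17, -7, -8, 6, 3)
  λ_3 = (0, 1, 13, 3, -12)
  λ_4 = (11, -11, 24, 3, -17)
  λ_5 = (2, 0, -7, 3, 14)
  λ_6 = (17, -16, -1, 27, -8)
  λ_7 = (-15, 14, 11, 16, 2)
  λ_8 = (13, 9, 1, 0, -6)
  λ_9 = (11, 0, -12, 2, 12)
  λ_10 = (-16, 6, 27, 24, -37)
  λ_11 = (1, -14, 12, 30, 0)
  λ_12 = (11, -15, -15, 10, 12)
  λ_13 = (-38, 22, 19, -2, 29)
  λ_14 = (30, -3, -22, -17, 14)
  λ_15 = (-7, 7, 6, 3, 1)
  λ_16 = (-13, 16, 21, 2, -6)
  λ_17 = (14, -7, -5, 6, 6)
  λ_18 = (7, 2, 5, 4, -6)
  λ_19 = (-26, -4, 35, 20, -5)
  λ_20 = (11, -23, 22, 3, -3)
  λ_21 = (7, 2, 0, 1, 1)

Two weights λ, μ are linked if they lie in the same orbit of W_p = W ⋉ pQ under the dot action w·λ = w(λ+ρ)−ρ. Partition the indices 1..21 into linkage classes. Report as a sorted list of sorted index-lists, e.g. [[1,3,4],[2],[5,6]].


Dynkin diagram of C (from the 8 off-diagonal −1 entries): A_5.

Ā_19 reps of the 21 weights (A_5, coords as presented):

  λ_1+ρ ↦ (5, 6, 4, 1, 3);  λ_2+ρ ↦ (5, 6, 4, 1, 3);  λ_3+ρ ↦ (1, 2, 3, 2, 9);  λ_4+ρ ↦ (6, 2, 1, 4, 2);  λ_5+ρ ↦ (1, 2, 3, 2, 9);  λ_6+ρ ↦ (5, 6, 4, 1, 3);  λ_7+ρ ↦ (1, 1, 11, 3, 2);  λ_8+ρ ↦ (8, 3, 1, 2, 2);  λ_9+ρ ↦ (1, 1, 11, 3, 2);  λ_10+ρ ↦ (6, 2, 1, 4, 2);  λ_11+ρ ↦ (1, 1, 11, 3, 2);  λ_12+ρ ↦ (8, 3, 1, 2, 2);  λ_13+ρ ↦ (1, 1, 11, 3, 2);  λ_14+ρ ↦ (6, 2, 1, 4, 2);  λ_15+ρ ↦ (6, 2, 1, 4, 2);  λ_16+ρ ↦ (8, 3, 1, 2, 2);  λ_17+ρ ↦ (5, 6, 4, 1, 3);  λ_18+ρ ↦ (8, 3, 1, 2, 2);  λ_19+ρ ↦ (6, 2, 1, 4, 2);  λ_20+ρ ↦ (1, 2, 3, 2, 9);  λ_21+ρ ↦ (8, 3, 1, 2, 2)

The 21 indices split into 5 linkage classes (same alcove rep ⇔ same W_19-dot-orbit):

[[1, 2, 6, 17], [3, 5, 20], [4, 10, 14, 15, 19], [7, 9, 11, 13], [8, 12, 16, 18, 21]]


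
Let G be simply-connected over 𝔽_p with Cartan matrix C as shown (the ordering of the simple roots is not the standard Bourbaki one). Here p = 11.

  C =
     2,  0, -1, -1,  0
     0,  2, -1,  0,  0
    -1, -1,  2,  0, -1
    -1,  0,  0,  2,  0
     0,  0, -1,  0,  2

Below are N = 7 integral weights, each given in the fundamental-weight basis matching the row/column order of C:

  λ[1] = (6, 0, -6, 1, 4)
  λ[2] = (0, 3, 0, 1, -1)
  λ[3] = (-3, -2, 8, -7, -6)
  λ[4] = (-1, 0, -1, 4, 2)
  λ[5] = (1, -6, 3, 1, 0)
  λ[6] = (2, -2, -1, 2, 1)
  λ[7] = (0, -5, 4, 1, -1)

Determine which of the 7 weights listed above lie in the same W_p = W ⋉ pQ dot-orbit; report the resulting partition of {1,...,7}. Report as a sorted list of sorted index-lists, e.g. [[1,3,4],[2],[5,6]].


Dynkin diagram of C (from the 8 off-diagonal −1 entries): D_5.

Each λ_j+ρ reduced to Ā_11; 5-tuples below use C's row order:

  λ_1 → (1, 4, 1, 2, 0);  λ_2 → (1, 4, 1, 2, 0);  λ_3 → (1, 4, 1, 2, 0);  λ_4 → (0, 1, 0, 5, 3);  λ_5 → (1, 4, 1, 2, 0);  λ_6 → (2, 0, 1, 3, 1);  λ_7 → (1, 4, 1, 2, 0)

Partition of {1..7} into 3 W_11-dot-orbits:

[[1, 2, 3, 5, 7], [4], [6]]


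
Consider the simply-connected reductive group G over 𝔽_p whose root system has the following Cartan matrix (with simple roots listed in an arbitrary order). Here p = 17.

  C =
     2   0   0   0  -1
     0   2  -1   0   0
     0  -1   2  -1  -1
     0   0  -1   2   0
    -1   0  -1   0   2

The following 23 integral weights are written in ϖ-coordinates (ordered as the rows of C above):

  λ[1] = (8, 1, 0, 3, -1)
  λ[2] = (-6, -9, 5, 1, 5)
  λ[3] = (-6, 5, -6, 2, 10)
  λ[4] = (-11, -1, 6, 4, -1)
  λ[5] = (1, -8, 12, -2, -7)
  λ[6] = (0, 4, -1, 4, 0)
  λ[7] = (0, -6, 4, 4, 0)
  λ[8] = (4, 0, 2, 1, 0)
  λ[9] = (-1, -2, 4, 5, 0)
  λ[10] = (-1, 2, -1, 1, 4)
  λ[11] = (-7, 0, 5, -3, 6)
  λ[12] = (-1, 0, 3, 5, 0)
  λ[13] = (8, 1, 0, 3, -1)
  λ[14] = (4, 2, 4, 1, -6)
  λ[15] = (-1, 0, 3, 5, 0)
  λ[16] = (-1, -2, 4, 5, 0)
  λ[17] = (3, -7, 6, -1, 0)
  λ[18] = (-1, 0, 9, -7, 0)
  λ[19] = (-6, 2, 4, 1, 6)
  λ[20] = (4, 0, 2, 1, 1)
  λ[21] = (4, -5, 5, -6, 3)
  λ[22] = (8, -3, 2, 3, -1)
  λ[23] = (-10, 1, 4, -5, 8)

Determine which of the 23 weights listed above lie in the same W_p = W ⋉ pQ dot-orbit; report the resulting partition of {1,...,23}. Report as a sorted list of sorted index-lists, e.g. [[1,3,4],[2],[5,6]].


Dynkin diagram of C (from the 8 off-diagonal −1 entries): D_5.

Folding the 23 weights λ_j+ρ into Ā_17 (reps in the given 5-coord order):

  1: (9, 2, 1, 4, 0);  2: (4, 6, 1, 0, 1);  3: (5, 1, 3, 2, 1);  4: (0, 3, 0, 2, 5);  5: (4, 6, 1, 0, 1);  6: (1, 5, 0, 5, 1);  7: (1, 5, 0, 5, 1);  8: (5, 1, 3, 2, 1);  9: (0, 1, 4, 6, 1);  10: (0, 3, 0, 2, 5);  11: (5, 1, 3, 2, 1);  12: (0, 1, 4, 6, 1);  13: (9, 2, 1, 4, 0);  14: (0, 3, 0, 2, 5);  15: (0, 1, 4, 6, 1);  16: (0, 1, 4, 6, 1);  17: (4, 6, 1, 0, 1);  18: (0, 1, 4, 6, 1);  19: (0, 3, 0, 2, 5);  20: (5, 1, 3, 2, 1);  21: (5, 1, 3, 2, 1);  22: (9, 2, 1, 4, 0);  23: (9, 2, 1, 4, 0)

6 distinct reps among the 23 weights ⇒ 6 W_17-linkage classes:

[[1, 13, 22, 23], [2, 5, 17], [3, 8, 11, 20, 21], [4, 10, 14, 19], [6, 7], [9, 12, 15, 16, 18]]


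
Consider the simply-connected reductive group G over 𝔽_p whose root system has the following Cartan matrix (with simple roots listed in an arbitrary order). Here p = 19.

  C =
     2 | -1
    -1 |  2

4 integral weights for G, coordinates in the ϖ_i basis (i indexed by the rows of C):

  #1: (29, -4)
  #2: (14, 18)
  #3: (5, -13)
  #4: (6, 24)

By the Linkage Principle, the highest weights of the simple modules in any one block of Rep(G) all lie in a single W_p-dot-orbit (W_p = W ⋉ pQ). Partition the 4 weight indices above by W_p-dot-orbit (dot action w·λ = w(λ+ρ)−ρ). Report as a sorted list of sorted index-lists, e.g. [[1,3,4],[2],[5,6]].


Dynkin diagram of C (from the 2 off-diagonal −1 entries): A_2.

Ā_19 reps of the 4 weights (A_2, coords as presented):

  [1] (8, 8)
  [2] (0, 4)
  [3] (6, 6)
  [4] (6, 6)

Partition of {1..4} into 3 W_19-dot-orbits:

[[1], [2], [3, 4]]


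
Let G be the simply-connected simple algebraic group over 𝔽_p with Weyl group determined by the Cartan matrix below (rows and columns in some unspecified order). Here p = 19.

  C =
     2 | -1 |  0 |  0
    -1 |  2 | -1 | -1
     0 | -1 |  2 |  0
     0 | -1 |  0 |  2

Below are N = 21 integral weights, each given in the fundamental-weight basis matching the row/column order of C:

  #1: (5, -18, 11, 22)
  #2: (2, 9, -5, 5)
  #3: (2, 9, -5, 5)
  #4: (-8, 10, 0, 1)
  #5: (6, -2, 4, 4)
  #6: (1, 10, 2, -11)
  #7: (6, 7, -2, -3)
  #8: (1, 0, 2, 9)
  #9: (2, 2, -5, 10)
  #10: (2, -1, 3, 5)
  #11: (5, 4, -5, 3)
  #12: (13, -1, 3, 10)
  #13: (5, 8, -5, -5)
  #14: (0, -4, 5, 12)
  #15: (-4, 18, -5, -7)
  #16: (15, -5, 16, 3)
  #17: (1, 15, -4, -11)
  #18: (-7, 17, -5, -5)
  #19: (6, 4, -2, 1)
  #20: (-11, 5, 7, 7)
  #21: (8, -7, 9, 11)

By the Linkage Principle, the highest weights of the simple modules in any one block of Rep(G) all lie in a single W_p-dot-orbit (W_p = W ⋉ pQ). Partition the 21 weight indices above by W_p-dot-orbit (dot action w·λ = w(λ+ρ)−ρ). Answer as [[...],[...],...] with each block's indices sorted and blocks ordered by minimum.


Cartan matrix: type D_4 (|W|=192); un-permuting the 4 rows.

Each λ_j+ρ reduced to Ā_19; 4-tuples below use C's row order:

  [1] (7, 4, 1, 2);  [2] (3, 0, 4, 6);  [3] (3, 0, 4, 6);  [4] (7, 4, 1, 2);  [5] (6, 1, 4, 4);  [6] (2, 1, 3, 10);  [7] (7, 4, 1, 2);  [8] (2, 1, 3, 10);  [9] (2, 1, 3, 10);  [10] (3, 0, 4, 6);  [11] (6, 1, 4, 4);  [12] (4, 4, 6, 1);  [13] (6, 1, 4, 4);  [14] (2, 1, 3, 10);  [15] (3, 0, 4, 6);  [16] (2, 0, 3, 10);  [17] (2, 1, 3, 10);  [18] (6, 1, 4, 4);  [19] (7, 4, 1, 2);  [20] (6, 1, 4, 4);  [21] (3, 0, 4, 6)

Grouping the 21 weights by Ā_19-representative: 6 linkage classes.

[[1, 4, 7, 19], [2, 3, 10, 15, 21], [5, 11, 13, 18, 20], [6, 8, 9, 14, 17], [12], [16]]


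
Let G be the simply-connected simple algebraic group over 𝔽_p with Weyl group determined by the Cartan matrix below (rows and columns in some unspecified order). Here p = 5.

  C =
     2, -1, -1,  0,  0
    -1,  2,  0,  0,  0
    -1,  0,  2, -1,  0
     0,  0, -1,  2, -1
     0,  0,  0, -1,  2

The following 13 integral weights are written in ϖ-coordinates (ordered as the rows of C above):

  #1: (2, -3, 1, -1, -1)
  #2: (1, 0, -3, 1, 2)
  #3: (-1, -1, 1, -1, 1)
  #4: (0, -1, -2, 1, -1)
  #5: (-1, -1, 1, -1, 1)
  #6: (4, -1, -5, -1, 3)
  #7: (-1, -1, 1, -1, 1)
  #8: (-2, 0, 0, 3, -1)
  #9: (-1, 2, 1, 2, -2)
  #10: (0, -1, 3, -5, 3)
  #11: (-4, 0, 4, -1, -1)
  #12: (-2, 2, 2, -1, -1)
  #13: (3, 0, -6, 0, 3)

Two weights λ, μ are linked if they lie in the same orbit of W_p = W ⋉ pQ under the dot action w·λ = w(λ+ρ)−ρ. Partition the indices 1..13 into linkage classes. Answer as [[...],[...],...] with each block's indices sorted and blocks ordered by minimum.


Root system A_5: the 5×5 matrix C matches after relabeling.

W_5-reps of the 13 weights in Ā_5 (same 5-coord order as C):

  [1] (1, 2, 2, 0, 0);  [2] (0, 0, 2, 0, 2);  [3] (0, 0, 2, 0, 2);  [4] (0, 0, 1, 1, 0);  [5] (0, 0, 2, 0, 2);  [6] (1, 0, 0, 4, 0);  [7] (0, 0, 2, 0, 2);  [8] (1, 0, 0, 4, 0);  [9] (0, 0, 2, 0, 2);  [10] (1, 0, 0, 4, 0);  [11] (1, 2, 2, 0, 0);  [12] (1, 2, 2, 0, 0);  [13] (1, 0, 0, 4, 0)

These 13 weights hit 4 W_5-dot-orbits; sizes (3, 5, 1, 4):

[[1, 11, 12], [2, 3, 5, 7, 9], [4], [6, 8, 10, 13]]


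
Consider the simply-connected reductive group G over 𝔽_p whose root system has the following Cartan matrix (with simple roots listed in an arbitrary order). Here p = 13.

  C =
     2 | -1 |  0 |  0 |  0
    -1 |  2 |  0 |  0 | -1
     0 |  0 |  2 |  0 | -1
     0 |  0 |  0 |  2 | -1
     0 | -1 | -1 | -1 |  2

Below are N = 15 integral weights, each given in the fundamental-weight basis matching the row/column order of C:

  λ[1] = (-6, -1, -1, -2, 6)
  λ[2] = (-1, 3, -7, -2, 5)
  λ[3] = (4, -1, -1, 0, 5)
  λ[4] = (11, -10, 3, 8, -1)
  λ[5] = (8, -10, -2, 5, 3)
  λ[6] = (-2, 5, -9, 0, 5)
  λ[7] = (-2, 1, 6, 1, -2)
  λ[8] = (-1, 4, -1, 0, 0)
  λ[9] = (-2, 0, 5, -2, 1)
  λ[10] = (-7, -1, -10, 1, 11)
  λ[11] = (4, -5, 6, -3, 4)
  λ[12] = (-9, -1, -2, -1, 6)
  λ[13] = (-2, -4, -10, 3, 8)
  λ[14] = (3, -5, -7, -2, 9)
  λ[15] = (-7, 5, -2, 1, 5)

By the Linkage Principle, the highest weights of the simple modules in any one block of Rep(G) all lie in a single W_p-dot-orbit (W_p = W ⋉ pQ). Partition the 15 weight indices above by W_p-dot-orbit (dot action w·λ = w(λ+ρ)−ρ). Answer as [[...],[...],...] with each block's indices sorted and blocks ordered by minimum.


Cartan matrix: type D_5 (|W|=1920); un-permuting the 5 rows.

λ_j+ρ reflected into Ā_13 (⟨·,θ^∨⟩≤13); 5-tuples as given:

    λ_1+ρ ↦ (0, 5, 0, 1, 1)
    λ_2+ρ ↦ (0, 3, 5, 0, 1)
    λ_3+ρ ↦ (0, 5, 0, 1, 1)
    λ_4+ρ ↦ (0, 3, 5, 0, 1)
    λ_5+ρ ↦ (0, 3, 5, 0, 1)
    λ_6+ρ ↦ (1, 0, 6, 1, 1)
    λ_7+ρ ↦ (1, 0, 6, 1, 1)
    λ_8+ρ ↦ (0, 5, 0, 1, 1)
    λ_9+ρ ↦ (1, 0, 6, 1, 1)
    λ_10+ρ ↦ (1, 0, 6, 1, 1)
    λ_11+ρ ↦ (1, 0, 6, 1, 1)
    λ_12+ρ ↦ (0, 5, 0, 1, 1)
    λ_13+ρ ↦ (0, 3, 5, 0, 1)
    λ_14+ρ ↦ (0, 3, 5, 0, 1)
    λ_15+ρ ↦ (0, 5, 0, 1, 1)

These 15 weights hit 3 W_13-dot-orbits; sizes (5, 5, 5):

[[1, 3, 8, 12, 15], [2, 4, 5, 13, 14], [6, 7, 9, 10, 11]]


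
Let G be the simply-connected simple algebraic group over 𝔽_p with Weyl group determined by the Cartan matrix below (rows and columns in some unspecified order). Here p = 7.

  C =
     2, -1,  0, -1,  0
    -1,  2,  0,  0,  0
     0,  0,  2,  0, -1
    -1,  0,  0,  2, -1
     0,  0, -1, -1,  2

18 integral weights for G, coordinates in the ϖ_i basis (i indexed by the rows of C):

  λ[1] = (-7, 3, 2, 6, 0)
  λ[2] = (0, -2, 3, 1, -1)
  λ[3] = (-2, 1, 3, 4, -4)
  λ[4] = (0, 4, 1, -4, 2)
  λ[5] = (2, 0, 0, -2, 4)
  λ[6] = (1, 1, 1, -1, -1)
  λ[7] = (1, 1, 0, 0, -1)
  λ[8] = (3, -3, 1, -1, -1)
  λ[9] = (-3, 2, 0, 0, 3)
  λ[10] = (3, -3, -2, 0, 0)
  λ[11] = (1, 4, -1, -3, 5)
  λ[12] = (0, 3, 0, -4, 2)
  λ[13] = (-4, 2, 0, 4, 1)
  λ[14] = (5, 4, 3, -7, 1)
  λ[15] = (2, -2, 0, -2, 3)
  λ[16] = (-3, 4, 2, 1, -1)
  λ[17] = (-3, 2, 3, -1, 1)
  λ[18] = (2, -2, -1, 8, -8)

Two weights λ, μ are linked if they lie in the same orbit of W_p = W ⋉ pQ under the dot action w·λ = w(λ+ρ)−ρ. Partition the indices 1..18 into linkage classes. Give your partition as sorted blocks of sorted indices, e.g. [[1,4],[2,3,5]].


A_5 Cartan matrix, 5 simple roots permuted; ρ=(1,1,1,1,1).

Folding the 18 weights λ_j+ρ into Ā_7 (reps in the given 5-coord order):

  λ_1 → (2, 2, 1, 1, 0)
  λ_2 → (0, 1, 4, 2, 0)
  λ_3 → (1, 1, 1, 1, 3)
  λ_4 → (2, 2, 1, 1, 0)
  λ_5 → (1, 1, 1, 1, 3)
  λ_6 → (2, 2, 2, 0, 0)
  λ_7 → (2, 2, 1, 1, 0)
  λ_8 → (2, 2, 2, 0, 0)
  λ_9 → (1, 1, 1, 1, 3)
  λ_10 → (2, 2, 1, 1, 0)
  λ_11 → (0, 1, 4, 2, 0)
  λ_12 → (2, 2, 1, 1, 0)
  λ_13 → (2, 1, 0, 2, 2)
  λ_14 → (0, 1, 4, 2, 0)
  λ_15 → (1, 1, 1, 1, 3)
  λ_16 → (2, 2, 2, 0, 0)
  λ_17 → (0, 1, 4, 2, 0)
  λ_18 → (2, 2, 2, 0, 0)

5 distinct reps among the 18 weights ⇒ 5 W_7-linkage classes:

[[1, 4, 7, 10, 12], [2, 11, 14, 17], [3, 5, 9, 15], [6, 8, 16, 18], [13]]


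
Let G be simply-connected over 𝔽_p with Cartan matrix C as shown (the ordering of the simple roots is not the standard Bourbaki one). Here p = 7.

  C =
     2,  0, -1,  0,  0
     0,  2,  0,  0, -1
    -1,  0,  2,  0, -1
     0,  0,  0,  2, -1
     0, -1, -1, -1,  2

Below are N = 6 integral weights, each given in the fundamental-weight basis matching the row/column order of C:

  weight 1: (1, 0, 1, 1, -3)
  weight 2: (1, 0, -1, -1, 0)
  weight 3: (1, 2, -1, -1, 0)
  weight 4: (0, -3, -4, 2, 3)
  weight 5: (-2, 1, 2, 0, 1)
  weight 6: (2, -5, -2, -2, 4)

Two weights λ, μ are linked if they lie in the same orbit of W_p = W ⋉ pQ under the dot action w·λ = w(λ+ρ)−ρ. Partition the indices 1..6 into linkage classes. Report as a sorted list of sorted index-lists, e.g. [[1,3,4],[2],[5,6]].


D_5 Cartan matrix, 5 simple roots permuted; ρ=(1,1,1,1,1).

Ā_7 reps of the 6 weights (D_5, coords as presented):

    1: (2, 1, 0, 0, 1)
    2: (2, 1, 0, 0, 1)
    3: (2, 3, 0, 0, 1)
    4: (2, 1, 0, 2, 1)
    5: (2, 1, 0, 0, 1)
    6: (2, 3, 0, 0, 1)

Partition of {1..6} into 3 W_7-dot-orbits:

[[1, 2, 5], [3, 6], [4]]


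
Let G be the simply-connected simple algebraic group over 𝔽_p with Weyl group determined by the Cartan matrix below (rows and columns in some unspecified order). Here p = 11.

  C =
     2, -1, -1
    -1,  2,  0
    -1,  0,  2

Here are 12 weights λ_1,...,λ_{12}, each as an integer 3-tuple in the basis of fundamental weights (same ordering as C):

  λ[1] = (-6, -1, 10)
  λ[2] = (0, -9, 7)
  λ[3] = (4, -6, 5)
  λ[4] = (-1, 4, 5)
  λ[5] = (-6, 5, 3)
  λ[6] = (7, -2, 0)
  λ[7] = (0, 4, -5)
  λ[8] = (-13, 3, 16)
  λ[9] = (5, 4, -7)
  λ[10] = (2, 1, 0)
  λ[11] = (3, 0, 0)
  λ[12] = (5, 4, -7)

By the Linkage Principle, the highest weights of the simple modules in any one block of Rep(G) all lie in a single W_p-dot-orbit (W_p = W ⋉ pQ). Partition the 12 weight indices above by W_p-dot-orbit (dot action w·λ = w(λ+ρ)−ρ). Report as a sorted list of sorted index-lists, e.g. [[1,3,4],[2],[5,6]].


Root system A_3: the 3×3 matrix C matches after relabeling.

Each λ_j+ρ reduced to Ā_11; 3-tuples below use C's row order:

  [1] (0, 5, 6) · [2] (7, 1, 1) · [3] (0, 5, 6) · [4] (0, 5, 6) · [5] (4, 1, 1) · [6] (7, 1, 1) · [7] (3, 2, 1) · [8] (3, 2, 1) · [9] (0, 5, 6) · [10] (3, 2, 1) · [11] (4, 1, 1) · [12] (0, 5, 6)

The 12 indices split into 4 linkage classes (same alcove rep ⇔ same W_11-dot-orbit):

[[1, 3, 4, 9, 12], [2, 6], [5, 11], [7, 8, 10]]


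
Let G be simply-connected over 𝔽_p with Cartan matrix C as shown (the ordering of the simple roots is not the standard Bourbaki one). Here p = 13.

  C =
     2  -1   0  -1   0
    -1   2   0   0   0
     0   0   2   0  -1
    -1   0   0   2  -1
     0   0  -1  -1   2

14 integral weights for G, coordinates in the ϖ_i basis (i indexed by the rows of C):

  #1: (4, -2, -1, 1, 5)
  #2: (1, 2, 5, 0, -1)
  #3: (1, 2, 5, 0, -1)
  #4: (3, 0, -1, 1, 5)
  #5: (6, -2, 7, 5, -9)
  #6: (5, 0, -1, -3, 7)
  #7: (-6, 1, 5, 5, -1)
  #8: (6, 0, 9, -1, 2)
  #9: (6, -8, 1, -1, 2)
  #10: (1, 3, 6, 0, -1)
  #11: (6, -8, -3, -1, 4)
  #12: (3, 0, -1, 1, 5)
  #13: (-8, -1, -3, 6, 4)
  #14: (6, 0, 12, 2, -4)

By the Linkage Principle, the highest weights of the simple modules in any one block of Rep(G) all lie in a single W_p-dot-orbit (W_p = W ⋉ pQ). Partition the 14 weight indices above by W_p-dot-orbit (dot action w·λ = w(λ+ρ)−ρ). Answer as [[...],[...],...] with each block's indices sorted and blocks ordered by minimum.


Type A_5, rank 5, |W|=720; reorder rows/cols to standard.

Alcove-folded reps (p=13, 14 weights, presented ϖ-order):

  1: (4, 1, 0, 2, 6) · 2: (2, 3, 6, 1, 0) · 3: (2, 3, 6, 1, 0) · 4: (4, 1, 0, 2, 6) · 5: (4, 1, 0, 2, 6) · 6: (4, 1, 0, 2, 6) · 7: (2, 3, 6, 1, 0) · 8: (0, 7, 2, 0, 3) · 9: (0, 7, 2, 0, 3) · 10: (2, 3, 6, 1, 0) · 11: (0, 7, 2, 0, 3) · 12: (4, 1, 0, 2, 6) · 13: (0, 7, 2, 0, 3) · 14: (0, 7, 2, 0, 3)

Partition of {1..14} into 3 W_13-dot-orbits:

[[1, 4, 5, 6, 12], [2, 3, 7, 10], [8, 9, 11, 13, 14]]


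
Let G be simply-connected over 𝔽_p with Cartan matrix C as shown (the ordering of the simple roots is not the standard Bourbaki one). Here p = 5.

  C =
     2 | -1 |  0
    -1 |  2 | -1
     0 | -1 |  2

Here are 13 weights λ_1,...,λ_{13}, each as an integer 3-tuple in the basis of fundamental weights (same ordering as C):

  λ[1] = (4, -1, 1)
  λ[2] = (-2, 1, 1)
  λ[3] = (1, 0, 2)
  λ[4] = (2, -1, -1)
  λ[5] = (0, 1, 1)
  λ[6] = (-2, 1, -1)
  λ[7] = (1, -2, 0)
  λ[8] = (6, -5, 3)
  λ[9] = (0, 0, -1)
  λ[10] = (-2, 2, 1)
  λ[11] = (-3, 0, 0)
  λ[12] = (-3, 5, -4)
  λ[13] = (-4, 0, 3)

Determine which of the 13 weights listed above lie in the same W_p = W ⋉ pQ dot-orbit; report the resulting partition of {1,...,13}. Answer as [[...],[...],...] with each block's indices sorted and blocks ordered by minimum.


Type A_3, rank 3, |W|=24; reorder rows/cols to standard.

Folding the 13 weights λ_j+ρ into Ā_5 (reps in the given 3-coord order):

    1: (3, 0, 0)
    2: (1, 1, 2)
    3: (1, 1, 2)
    4: (3, 0, 0)
    5: (1, 2, 2)
    6: (1, 1, 0)
    7: (1, 1, 0)
    8: (1, 2, 2)
    9: (1, 1, 0)
    10: (1, 2, 2)
    11: (1, 1, 0)
    12: (1, 1, 2)
    13: (1, 2, 2)

Grouping the 13 weights by Ā_5-representative: 4 linkage classes.

[[1, 4], [2, 3, 12], [5, 8, 10, 13], [6, 7, 9, 11]]
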